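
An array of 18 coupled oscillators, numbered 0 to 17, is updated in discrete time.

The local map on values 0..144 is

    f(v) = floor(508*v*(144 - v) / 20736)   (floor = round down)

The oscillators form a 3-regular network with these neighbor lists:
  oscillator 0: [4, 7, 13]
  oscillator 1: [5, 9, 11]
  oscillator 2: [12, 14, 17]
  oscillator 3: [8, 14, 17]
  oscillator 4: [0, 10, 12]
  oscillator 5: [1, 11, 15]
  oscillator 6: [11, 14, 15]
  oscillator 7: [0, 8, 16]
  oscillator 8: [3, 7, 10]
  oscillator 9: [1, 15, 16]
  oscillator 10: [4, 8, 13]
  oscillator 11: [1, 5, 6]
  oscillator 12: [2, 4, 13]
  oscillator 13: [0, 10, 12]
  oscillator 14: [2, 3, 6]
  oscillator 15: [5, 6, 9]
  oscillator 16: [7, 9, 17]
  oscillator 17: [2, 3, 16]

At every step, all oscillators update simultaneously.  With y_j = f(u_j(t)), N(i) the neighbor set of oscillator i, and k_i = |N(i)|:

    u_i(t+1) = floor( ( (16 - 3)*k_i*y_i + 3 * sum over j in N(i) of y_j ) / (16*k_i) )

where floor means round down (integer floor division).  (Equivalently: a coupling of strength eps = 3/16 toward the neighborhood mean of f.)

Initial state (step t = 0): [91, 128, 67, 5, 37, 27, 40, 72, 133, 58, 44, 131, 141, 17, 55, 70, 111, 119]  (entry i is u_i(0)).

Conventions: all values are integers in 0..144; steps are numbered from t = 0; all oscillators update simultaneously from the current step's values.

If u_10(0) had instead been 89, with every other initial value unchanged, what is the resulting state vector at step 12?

Simulating step by step:
t=0: [91, 128, 67, 5, 37, 27, 40, 72, 133, 58, 89, 131, 141, 17, 55, 70, 111, 119]
t=1: [113, 55, 114, 27, 93, 76, 99, 118, 44, 115, 108, 47, 25, 57, 111, 121, 92, 73]
t=2: [88, 116, 85, 82, 110, 121, 105, 80, 102, 84, 98, 112, 78, 114, 89, 75, 112, 119]
t=3: [116, 81, 118, 119, 96, 73, 102, 121, 106, 118, 106, 86, 120, 89, 118, 120, 90, 79]
t=4: [82, 121, 77, 77, 106, 122, 101, 73, 94, 80, 100, 121, 76, 112, 76, 75, 113, 118]
t=5: [120, 71, 122, 122, 101, 69, 106, 122, 115, 119, 105, 70, 121, 93, 124, 120, 89, 82]
t=6: [74, 122, 68, 69, 101, 122, 95, 69, 80, 78, 100, 124, 73, 109, 63, 75, 113, 116]
t=7: [122, 68, 123, 122, 108, 68, 112, 123, 124, 119, 107, 64, 122, 98, 124, 121, 89, 85]
t=8: [69, 122, 66, 67, 91, 122, 86, 66, 62, 78, 94, 122, 69, 103, 62, 73, 112, 114]
t=9: [124, 68, 123, 123, 118, 68, 118, 123, 123, 119, 115, 68, 124, 106, 124, 121, 91, 88]
t=10: [63, 122, 66, 66, 73, 122, 76, 66, 64, 78, 80, 122, 63, 92, 61, 72, 111, 112]
t=11: [124, 68, 123, 123, 125, 68, 122, 123, 125, 119, 124, 68, 124, 118, 124, 123, 93, 92]
t=12: [61, 122, 66, 65, 58, 122, 68, 65, 58, 77, 60, 122, 61, 72, 60, 67, 110, 110]

Answer: [61, 122, 66, 65, 58, 122, 68, 65, 58, 77, 60, 122, 61, 72, 60, 67, 110, 110]
Key observation: This trace re-runs the system from the modified initial state.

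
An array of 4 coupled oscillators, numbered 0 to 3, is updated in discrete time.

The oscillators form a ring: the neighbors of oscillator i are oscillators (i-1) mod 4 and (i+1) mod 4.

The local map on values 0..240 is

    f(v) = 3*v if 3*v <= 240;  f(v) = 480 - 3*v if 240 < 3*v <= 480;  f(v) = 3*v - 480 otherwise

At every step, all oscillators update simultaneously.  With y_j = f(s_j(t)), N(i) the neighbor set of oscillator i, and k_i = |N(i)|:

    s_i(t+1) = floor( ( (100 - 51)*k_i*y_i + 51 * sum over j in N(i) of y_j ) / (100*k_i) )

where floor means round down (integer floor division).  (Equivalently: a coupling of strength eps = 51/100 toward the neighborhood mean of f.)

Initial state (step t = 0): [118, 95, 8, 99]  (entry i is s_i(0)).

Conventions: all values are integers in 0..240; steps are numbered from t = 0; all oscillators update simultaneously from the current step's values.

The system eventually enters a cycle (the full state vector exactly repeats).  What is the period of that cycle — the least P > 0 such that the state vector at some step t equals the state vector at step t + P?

Answer: 4
Key observation: The state at step 20, [6, 6, 6, 6], reappears at step 24 — and no state repeats earlier — so the cycle the system enters has period 4.

Derivation:
t=0: [118, 95, 8, 99]
t=1: [158, 133, 108, 127]
t=2: [48, 81, 122, 89]
t=3: [185, 181, 170, 170]
t=4: [60, 57, 38, 41]
t=5: [163, 158, 130, 135]
t=6: [25, 28, 64, 61]
t=7: [104, 109, 162, 157]
t=8: [123, 119, 44, 48]
t=9: [122, 122, 132, 132]
t=10: [106, 106, 91, 91]
t=11: [173, 173, 195, 195]
t=12: [55, 55, 88, 88]
t=13: [178, 178, 202, 202]
t=14: [72, 72, 107, 107]
t=15: [201, 201, 173, 173]
t=16: [101, 101, 60, 60]
t=17: [177, 177, 179, 179]
t=18: [52, 52, 55, 55]
t=19: [158, 158, 162, 162]
t=20: [6, 6, 6, 6]
t=21: [18, 18, 18, 18]
t=22: [54, 54, 54, 54]
t=23: [162, 162, 162, 162]
t=24: [6, 6, 6, 6]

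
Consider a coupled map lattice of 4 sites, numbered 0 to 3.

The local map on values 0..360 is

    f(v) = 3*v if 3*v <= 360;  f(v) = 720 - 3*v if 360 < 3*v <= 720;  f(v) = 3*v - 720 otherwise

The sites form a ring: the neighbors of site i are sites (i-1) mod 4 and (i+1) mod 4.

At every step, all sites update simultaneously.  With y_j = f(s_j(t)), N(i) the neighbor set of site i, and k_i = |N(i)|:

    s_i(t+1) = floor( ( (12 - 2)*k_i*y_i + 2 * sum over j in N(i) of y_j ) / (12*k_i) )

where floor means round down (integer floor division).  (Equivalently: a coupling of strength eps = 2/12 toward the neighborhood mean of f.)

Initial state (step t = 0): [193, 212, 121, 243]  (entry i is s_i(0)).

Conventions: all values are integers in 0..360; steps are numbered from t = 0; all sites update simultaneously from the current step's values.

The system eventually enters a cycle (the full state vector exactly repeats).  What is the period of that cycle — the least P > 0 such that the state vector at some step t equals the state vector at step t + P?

Simulating step by step:
t=0: [193, 212, 121, 243]
t=1: [125, 111, 305, 49]
t=2: [327, 322, 202, 167]
t=3: [256, 236, 133, 213]
t=4: [47, 40, 275, 98]
t=5: [152, 120, 122, 265]
t=6: [256, 351, 331, 114]
t=7: [96, 304, 283, 311]
t=8: [273, 194, 141, 212]
t=9: [101, 148, 266, 103]
t=10: [301, 261, 113, 289]
t=11: [170, 96, 300, 166]
t=12: [217, 272, 192, 217]
t=13: [71, 97, 133, 75]
t=14: [220, 287, 310, 232]
t=15: [63, 140, 188, 42]
t=16: [193, 278, 165, 133]
t=17: [153, 125, 223, 298]
t=18: [260, 313, 85, 171]
t=19: [85, 208, 248, 198]
t=20: [231, 103, 38, 128]
t=21: [76, 269, 148, 291]
t=22: [210, 114, 250, 169]
t=23: [121, 295, 71, 187]
t=24: [324, 185, 204, 180]
t=25: [238, 167, 118, 180]
t=26: [38, 212, 328, 180]
t=27: [117, 101, 242, 181]
t=28: [332, 282, 45, 177]
t=29: [256, 139, 138, 191]
t=30: [77, 282, 292, 152]
t=31: [225, 137, 162, 252]
t=32: [66, 280, 223, 53]
t=33: [188, 120, 65, 153]
t=34: [181, 329, 214, 246]
t=35: [171, 243, 88, 36]
t=36: [182, 46, 229, 129]
t=37: [184, 132, 66, 294]
t=38: [180, 300, 205, 165]
t=39: [183, 173, 121, 211]
t=40: [166, 211, 321, 116]
t=41: [221, 111, 238, 328]
t=42: [97, 282, 54, 225]
t=43: [256, 142, 149, 75]
t=44: [83, 271, 270, 214]
t=45: [221, 105, 89, 93]
t=46: [97, 289, 272, 259]
t=47: [259, 154, 97, 79]
t=48: [88, 244, 283, 226]
t=49: [224, 42, 112, 67]
t=50: [67, 137, 307, 199]
t=51: [203, 291, 203, 136]
t=52: [131, 146, 131, 278]
t=53: [305, 289, 305, 149]
t=54: [197, 155, 197, 260]
t=55: [133, 234, 133, 71]
t=56: [286, 68, 286, 231]
t=57: [134, 193, 134, 45]
t=58: [288, 170, 288, 165]
t=59: [156, 199, 156, 211]
t=60: [227, 144, 227, 114]
t=61: [85, 246, 85, 291]
t=62: [226, 57, 226, 170]
t=63: [66, 149, 66, 182]
t=64: [202, 260, 202, 178]
t=65: [115, 69, 115, 174]
t=66: [321, 230, 321, 222]
t=67: [209, 65, 209, 85]
t=68: [115, 178, 115, 228]
t=69: [306, 212, 306, 87]
t=70: [193, 103, 193, 250]
t=71: [145, 281, 145, 48]
t=72: [259, 150, 259, 167]
t=73: [88, 234, 88, 192]
t=74: [233, 59, 233, 164]
t=75: [51, 151, 51, 193]
t=76: [161, 248, 161, 143]
t=77: [223, 59, 223, 282]
t=78: [67, 156, 67, 113]
t=79: [216, 243, 216, 316]
t=80: [79, 19, 79, 202]
t=81: [211, 87, 211, 134]
t=82: [120, 232, 120, 279]
t=83: [311, 80, 311, 157]
t=84: [218, 235, 218, 243]
t=85: [57, 23, 57, 18]
t=86: [152, 86, 152, 73]
t=87: [259, 259, 259, 226]
t=88: [55, 57, 55, 44]
t=89: [162, 170, 162, 137]
t=90: [238, 214, 238, 296]
t=91: [25, 66, 25, 141]
t=92: [103, 177, 103, 260]
t=93: [278, 209, 278, 101]
t=94: [128, 96, 128, 271]
t=95: [311, 296, 311, 133]
t=96: [218, 175, 218, 303]
t=97: [87, 173, 87, 168]
t=98: [252, 211, 252, 223]
t=99: [41, 78, 41, 48]
t=100: [134, 215, 134, 140]
t=101: [296, 115, 296, 303]
t=102: [184, 315, 184, 185]
t=103: [172, 215, 172, 165]
t=104: [195, 96, 195, 221]
t=105: [141, 262, 141, 70]
t=106: [270, 104, 270, 224]
t=107: [105, 275, 105, 55]
t=108: [285, 140, 285, 190]
t=109: [150, 272, 150, 147]
t=110: [256, 125, 256, 277]
t=111: [78, 295, 78, 100]
t=112: [233, 176, 233, 289]
t=113: [45, 163, 45, 126]
t=114: [160, 215, 160, 307]
t=115: [223, 102, 223, 207]
t=116: [76, 263, 76, 91]
t=117: [218, 95, 218, 265]
t=118: [85, 248, 85, 73]
t=119: [232, 62, 232, 225]
t=120: [39, 159, 39, 41]
t=121: [128, 222, 128, 122]
t=122: [314, 101, 314, 351]
t=123: [238, 289, 238, 314]
t=124: [35, 123, 35, 186]
t=125: [130, 310, 130, 152]
t=126: [314, 230, 314, 275]
t=127: [196, 62, 196, 124]
t=128: [154, 177, 154, 312]
t=129: [248, 200, 248, 223]
t=130: [34, 104, 34, 46]
t=131: [122, 277, 122, 132]
t=132: [331, 151, 331, 329]
t=133: [272, 268, 272, 268]
t=134: [94, 86, 94, 86]
t=135: [278, 262, 278, 262]
t=136: [106, 74, 106, 74]
t=137: [302, 238, 302, 238]
t=138: [156, 36, 156, 36]
t=139: [228, 132, 228, 132]
t=140: [84, 276, 84, 276]
t=141: [228, 132, 228, 132]

Answer: 2
Key observation: The state at step 139, [228, 132, 228, 132], reappears at step 141 — and no state repeats earlier — so the cycle the system enters has period 2.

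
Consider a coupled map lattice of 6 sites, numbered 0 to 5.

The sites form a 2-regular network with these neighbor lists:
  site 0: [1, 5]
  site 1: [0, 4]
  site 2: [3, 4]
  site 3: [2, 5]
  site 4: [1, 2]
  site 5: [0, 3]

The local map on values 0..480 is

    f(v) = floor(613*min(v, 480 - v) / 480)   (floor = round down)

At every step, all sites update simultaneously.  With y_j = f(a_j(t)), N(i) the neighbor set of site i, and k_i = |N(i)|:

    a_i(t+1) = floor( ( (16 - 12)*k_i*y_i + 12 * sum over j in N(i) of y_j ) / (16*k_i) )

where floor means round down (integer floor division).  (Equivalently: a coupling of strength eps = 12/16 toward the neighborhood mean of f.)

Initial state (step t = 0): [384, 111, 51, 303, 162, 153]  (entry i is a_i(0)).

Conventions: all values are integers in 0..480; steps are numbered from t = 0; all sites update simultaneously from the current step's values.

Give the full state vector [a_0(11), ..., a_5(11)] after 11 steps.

Simulating step by step:
t=0: [384, 111, 51, 303, 162, 153]
t=1: [156, 158, 178, 154, 128, 179]
t=2: [210, 186, 191, 219, 201, 205]
t=3: [253, 255, 261, 258, 244, 270]
t=4: [280, 293, 288, 275, 287, 281]
t=5: [248, 247, 251, 252, 242, 257]
t=6: [291, 298, 295, 288, 296, 291]
t=7: [237, 236, 238, 240, 234, 242]
t=8: [302, 300, 302, 303, 301, 303]
t=9: [227, 227, 227, 226, 228, 226]
t=10: [288, 289, 289, 288, 289, 288]
t=11: [244, 243, 243, 244, 243, 245]

Answer: [244, 243, 243, 244, 243, 245]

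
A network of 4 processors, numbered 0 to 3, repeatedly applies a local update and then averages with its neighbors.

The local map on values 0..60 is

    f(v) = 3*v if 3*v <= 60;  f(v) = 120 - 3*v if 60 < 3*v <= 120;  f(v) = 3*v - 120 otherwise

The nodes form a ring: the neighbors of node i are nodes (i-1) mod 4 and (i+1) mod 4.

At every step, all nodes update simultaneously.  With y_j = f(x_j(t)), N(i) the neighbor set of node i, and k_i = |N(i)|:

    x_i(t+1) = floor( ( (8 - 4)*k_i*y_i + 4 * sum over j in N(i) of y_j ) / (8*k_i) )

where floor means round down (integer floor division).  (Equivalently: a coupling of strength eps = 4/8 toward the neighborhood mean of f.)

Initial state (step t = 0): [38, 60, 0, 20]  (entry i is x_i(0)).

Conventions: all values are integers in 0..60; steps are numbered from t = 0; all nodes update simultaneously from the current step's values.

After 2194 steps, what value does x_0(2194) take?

Answer: x_0(2194) = 54
Key observation: The state at step 10, [54, 54, 54, 54], reappears at step 14: the system is in a cycle of period 4 from step 10 on.  Therefore the state at step 2194 equals the state at step 10 + ((2194 - 10) mod 4) = 10, which is [54, 54, 54, 54].

Derivation:
t=0: [38, 60, 0, 20]
t=1: [33, 31, 30, 31]
t=2: [24, 26, 28, 26]
t=3: [45, 42, 39, 42]
t=4: [10, 7, 4, 7]
t=5: [25, 21, 16, 21]
t=6: [51, 51, 52, 51]
t=7: [33, 33, 34, 33]
t=8: [21, 20, 19, 20]
t=9: [58, 58, 58, 58]
t=10: [54, 54, 54, 54]
t=11: [42, 42, 42, 42]
t=12: [6, 6, 6, 6]
t=13: [18, 18, 18, 18]
t=14: [54, 54, 54, 54]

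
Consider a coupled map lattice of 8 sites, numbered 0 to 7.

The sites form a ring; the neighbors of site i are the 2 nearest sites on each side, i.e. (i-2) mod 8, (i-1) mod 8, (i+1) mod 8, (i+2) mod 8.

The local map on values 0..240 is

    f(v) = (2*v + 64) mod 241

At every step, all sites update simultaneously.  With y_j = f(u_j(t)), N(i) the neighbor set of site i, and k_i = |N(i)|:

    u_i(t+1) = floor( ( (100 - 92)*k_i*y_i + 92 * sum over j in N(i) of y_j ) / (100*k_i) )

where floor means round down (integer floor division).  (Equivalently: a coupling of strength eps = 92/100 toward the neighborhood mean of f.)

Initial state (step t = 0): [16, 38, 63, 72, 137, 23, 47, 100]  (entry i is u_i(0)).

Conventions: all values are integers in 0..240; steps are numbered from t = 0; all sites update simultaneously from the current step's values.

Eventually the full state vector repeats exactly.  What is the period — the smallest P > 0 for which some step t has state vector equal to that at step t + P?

Simulating step by step:
t=0: [16, 38, 63, 72, 137, 23, 47, 100]
t=1: [125, 130, 139, 140, 160, 120, 87, 117]
t=2: [116, 83, 100, 97, 127, 129, 96, 109]
t=3: [75, 49, 89, 95, 37, 40, 59, 90]
t=4: [97, 66, 121, 103, 89, 88, 129, 161]
t=5: [113, 74, 61, 117, 95, 78, 99, 134]
t=6: [121, 105, 91, 149, 112, 59, 87, 122]
t=7: [84, 61, 61, 71, 129, 123, 102, 124]
t=8: [126, 174, 177, 136, 118, 94, 106, 123]
t=9: [109, 109, 106, 103, 77, 60, 52, 72]
t=10: [107, 75, 78, 112, 113, 158, 163, 116]
t=11: [149, 99, 97, 146, 131, 80, 76, 128]
t=12: [86, 78, 80, 89, 138, 131, 134, 140]
t=13: [165, 147, 145, 144, 100, 74, 127, 153]
t=14: [112, 125, 101, 115, 119, 95, 125, 138]
t=15: [65, 57, 55, 43, 42, 66, 56, 55]
t=16: [176, 173, 168, 172, 171, 164, 177, 185]
t=17: [174, 173, 168, 161, 163, 173, 171, 170]
t=18: [164, 160, 158, 160, 158, 156, 163, 168]
t=19: [147, 147, 143, 139, 141, 146, 146, 145]
t=20: [113, 110, 109, 110, 109, 109, 112, 115]
t=21: [46, 46, 43, 41, 42, 45, 46, 45]
t=22: [154, 151, 151, 151, 151, 151, 153, 155]
t=23: [128, 128, 126, 125, 125, 127, 128, 127]
t=24: [77, 76, 75, 75, 75, 75, 76, 78]
t=25: [216, 216, 215, 214, 214, 215, 216, 216]
t=26: [13, 12, 12, 11, 11, 12, 12, 13]
t=27: [88, 88, 87, 87, 87, 87, 88, 88]
t=28: [239, 239, 238, 238, 238, 238, 239, 239]
t=29: [59, 59, 58, 58, 58, 58, 59, 59]
t=30: [181, 181, 180, 180, 180, 180, 181, 181]
t=31: [184, 184, 183, 183, 183, 183, 184, 184]
t=32: [190, 190, 189, 189, 189, 189, 190, 190]
t=33: [202, 202, 201, 201, 201, 201, 202, 202]
t=34: [226, 226, 225, 225, 225, 225, 226, 226]
t=35: [33, 33, 32, 32, 32, 32, 33, 33]
t=36: [129, 129, 128, 128, 128, 128, 129, 129]
t=37: [80, 80, 79, 79, 79, 79, 80, 80]
t=38: [223, 223, 222, 222, 222, 222, 223, 223]
t=39: [27, 27, 26, 26, 26, 26, 27, 27]
t=40: [117, 117, 116, 116, 116, 116, 117, 117]
t=41: [56, 56, 55, 55, 55, 55, 56, 56]
t=42: [175, 175, 174, 174, 174, 174, 175, 175]
t=43: [172, 172, 171, 171, 171, 171, 172, 172]
t=44: [166, 166, 165, 165, 165, 165, 166, 166]
t=45: [154, 154, 153, 153, 153, 153, 154, 154]
t=46: [130, 130, 129, 129, 129, 129, 130, 130]
t=47: [82, 82, 81, 81, 81, 81, 82, 82]
t=48: [227, 227, 226, 226, 226, 226, 227, 227]
t=49: [35, 35, 34, 34, 34, 34, 35, 35]
t=50: [133, 133, 132, 132, 132, 132, 133, 133]
t=51: [88, 88, 87, 87, 87, 87, 88, 88]

Answer: 24
Key observation: The state at step 27, [88, 88, 87, 87, 87, 87, 88, 88], reappears at step 51 — and no state repeats earlier — so the cycle the system enters has period 24.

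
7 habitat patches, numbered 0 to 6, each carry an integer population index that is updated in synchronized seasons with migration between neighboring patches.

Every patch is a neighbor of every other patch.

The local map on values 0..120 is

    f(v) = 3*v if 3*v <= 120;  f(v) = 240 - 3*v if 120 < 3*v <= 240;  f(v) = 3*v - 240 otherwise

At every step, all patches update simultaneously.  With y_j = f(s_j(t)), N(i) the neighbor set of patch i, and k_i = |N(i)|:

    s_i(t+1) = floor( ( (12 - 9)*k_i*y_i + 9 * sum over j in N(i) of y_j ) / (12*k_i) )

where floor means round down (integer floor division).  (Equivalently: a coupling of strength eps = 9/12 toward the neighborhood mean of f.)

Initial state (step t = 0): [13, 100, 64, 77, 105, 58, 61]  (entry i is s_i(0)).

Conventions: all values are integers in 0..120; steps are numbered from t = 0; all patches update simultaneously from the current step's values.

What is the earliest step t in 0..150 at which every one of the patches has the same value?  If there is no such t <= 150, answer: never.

Simulating step by step:
t=0: [13, 100, 64, 77, 105, 58, 61]  (not all equal)
t=1: [49, 51, 50, 45, 53, 52, 51]  (not all equal)
t=2: [90, 89, 89, 91, 88, 88, 89]  (not all equal)
t=3: [27, 27, 27, 28, 27, 27, 27]  (not all equal)
t=4: [81, 81, 81, 81, 81, 81, 81]  (all equal)

Answer: 4
Key observation: Synchronization is absorbing here: once all patches are equal they stay equal, and step 4 is the first all-equal step.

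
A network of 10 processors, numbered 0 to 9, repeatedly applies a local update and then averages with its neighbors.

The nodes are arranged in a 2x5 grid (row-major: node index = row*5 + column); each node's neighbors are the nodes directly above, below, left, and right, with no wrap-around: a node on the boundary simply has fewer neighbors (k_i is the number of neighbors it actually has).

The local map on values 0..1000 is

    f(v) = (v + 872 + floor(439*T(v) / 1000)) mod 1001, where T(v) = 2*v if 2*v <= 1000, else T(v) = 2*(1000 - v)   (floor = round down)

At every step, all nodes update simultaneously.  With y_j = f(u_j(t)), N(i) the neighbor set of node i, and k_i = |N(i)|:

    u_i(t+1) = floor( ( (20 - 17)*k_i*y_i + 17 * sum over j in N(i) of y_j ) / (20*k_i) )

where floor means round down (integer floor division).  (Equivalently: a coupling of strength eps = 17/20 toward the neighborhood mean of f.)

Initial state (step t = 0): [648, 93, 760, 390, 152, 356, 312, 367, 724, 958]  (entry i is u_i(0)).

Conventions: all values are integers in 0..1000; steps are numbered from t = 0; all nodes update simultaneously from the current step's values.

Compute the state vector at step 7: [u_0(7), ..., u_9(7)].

Answer: [852, 852, 852, 852, 852, 852, 852, 852, 852, 852]

Derivation:
t=0: [648, 93, 760, 390, 152, 356, 312, 367, 724, 958]
t=1: [372, 608, 468, 610, 647, 626, 392, 688, 700, 551]
t=2: [785, 668, 814, 806, 820, 623, 793, 745, 825, 828]
t=3: [829, 843, 840, 848, 848, 841, 833, 846, 845, 849]
t=4: [850, 850, 851, 851, 852, 850, 851, 851, 852, 852]
t=5: [852, 852, 852, 852, 852, 852, 852, 852, 852, 852]
t=6: [852, 852, 852, 852, 852, 852, 852, 852, 852, 852]
t=7: [852, 852, 852, 852, 852, 852, 852, 852, 852, 852]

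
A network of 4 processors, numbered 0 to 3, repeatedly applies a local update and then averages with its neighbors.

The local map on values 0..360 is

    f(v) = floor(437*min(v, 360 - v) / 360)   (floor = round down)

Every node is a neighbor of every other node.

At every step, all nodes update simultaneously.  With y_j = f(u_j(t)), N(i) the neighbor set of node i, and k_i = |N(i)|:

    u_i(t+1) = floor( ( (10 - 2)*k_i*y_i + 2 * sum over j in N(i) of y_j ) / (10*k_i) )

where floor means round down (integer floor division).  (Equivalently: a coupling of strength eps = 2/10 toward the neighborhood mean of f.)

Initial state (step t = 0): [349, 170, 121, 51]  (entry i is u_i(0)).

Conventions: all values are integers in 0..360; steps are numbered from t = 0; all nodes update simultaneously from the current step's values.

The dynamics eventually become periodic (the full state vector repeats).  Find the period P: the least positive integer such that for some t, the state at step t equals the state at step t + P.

Answer: 10
Key observation: The state at step 16, [216, 216, 216, 216], reappears at step 26 — and no state repeats earlier — so the cycle the system enters has period 10.

Derivation:
t=0: [349, 170, 121, 51]
t=1: [37, 179, 135, 73]
t=2: [66, 193, 153, 98]
t=3: [97, 187, 174, 125]
t=4: [131, 199, 200, 156]
t=5: [165, 192, 191, 187]
t=6: [201, 203, 204, 208]
t=7: [191, 189, 189, 185]
t=8: [205, 207, 207, 210]
t=9: [187, 185, 185, 182]
t=10: [210, 212, 212, 215]
t=11: [181, 179, 179, 176]
t=12: [216, 216, 216, 213]
t=13: [174, 174, 174, 177]
t=14: [211, 211, 211, 213]
t=15: [179, 179, 179, 178]
t=16: [216, 216, 216, 216]
t=17: [174, 174, 174, 174]
t=18: [211, 211, 211, 211]
t=19: [180, 180, 180, 180]
t=20: [218, 218, 218, 218]
t=21: [172, 172, 172, 172]
t=22: [208, 208, 208, 208]
t=23: [184, 184, 184, 184]
t=24: [213, 213, 213, 213]
t=25: [178, 178, 178, 178]
t=26: [216, 216, 216, 216]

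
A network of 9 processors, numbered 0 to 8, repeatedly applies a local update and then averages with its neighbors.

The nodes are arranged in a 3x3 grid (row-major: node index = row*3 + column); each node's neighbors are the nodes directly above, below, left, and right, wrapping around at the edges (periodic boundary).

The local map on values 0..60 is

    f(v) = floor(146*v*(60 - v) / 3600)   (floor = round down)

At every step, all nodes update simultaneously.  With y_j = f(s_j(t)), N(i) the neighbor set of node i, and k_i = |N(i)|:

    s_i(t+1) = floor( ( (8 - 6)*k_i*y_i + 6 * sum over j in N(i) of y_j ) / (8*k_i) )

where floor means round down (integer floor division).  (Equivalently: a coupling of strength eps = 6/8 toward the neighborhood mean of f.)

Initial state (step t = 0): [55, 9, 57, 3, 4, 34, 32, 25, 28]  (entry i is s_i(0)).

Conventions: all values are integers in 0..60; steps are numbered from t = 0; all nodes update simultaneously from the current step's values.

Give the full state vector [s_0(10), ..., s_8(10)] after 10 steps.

Simulating step by step:
t=0: [55, 9, 57, 3, 4, 34, 32, 25, 28]
t=1: [15, 15, 20, 18, 19, 19, 25, 27, 30]
t=2: [30, 30, 30, 30, 31, 31, 32, 33, 34]
t=3: [36, 36, 35, 36, 36, 35, 35, 35, 35]
t=4: [35, 35, 35, 35, 35, 35, 35, 35, 35]
t=5: [35, 35, 35, 35, 35, 35, 35, 35, 35]
t=6: [35, 35, 35, 35, 35, 35, 35, 35, 35]
t=7: [35, 35, 35, 35, 35, 35, 35, 35, 35]
t=8: [35, 35, 35, 35, 35, 35, 35, 35, 35]
t=9: [35, 35, 35, 35, 35, 35, 35, 35, 35]
t=10: [35, 35, 35, 35, 35, 35, 35, 35, 35]

Answer: [35, 35, 35, 35, 35, 35, 35, 35, 35]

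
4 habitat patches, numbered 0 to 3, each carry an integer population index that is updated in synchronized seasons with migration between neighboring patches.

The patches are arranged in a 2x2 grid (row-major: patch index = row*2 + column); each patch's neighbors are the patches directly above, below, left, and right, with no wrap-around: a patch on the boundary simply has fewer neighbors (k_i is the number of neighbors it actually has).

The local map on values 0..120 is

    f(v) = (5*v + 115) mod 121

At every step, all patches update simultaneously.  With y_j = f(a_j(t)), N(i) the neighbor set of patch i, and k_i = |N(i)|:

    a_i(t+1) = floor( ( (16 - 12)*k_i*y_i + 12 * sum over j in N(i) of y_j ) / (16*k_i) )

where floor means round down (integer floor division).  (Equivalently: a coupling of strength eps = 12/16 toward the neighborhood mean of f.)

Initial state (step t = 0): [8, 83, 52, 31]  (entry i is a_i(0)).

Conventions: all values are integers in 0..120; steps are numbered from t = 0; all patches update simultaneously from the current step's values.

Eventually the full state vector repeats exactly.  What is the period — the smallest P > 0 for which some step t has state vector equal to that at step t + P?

Simulating step by step:
t=0: [8, 83, 52, 31]
t=1: [30, 34, 26, 28]
t=2: [23, 24, 14, 20]
t=3: [94, 104, 92, 90]
t=4: [70, 75, 91, 65]
t=5: [60, 68, 88, 53]
t=6: [74, 48, 43, 65]
t=7: [75, 57, 51, 94]
t=8: [18, 49, 41, 41]
t=9: [94, 90, 80, 93]
t=10: [67, 94, 81, 66]
t=11: [73, 88, 72, 71]
t=12: [97, 101, 112, 95]
t=13: [60, 87, 100, 58]
t=14: [41, 51, 37, 39]
t=15: [43, 56, 69, 41]
t=16: [70, 70, 86, 67]
t=17: [86, 96, 86, 82]
t=18: [79, 66, 53, 74]
t=19: [43, 30, 14, 37]
t=20: [54, 60, 70, 47]
t=21: [63, 61, 74, 84]
t=22: [38, 58, 44, 34]
t=23: [66, 50, 63, 61]
t=24: [46, 52, 68, 40]
t=25: [64, 69, 89, 57]
t=26: [82, 65, 59, 74]
t=27: [56, 35, 27, 46]
t=28: [29, 62, 52, 46]
t=29: [32, 60, 48, 53]
t=30: [70, 31, 47, 66]
t=31: [76, 76, 96, 71]
t=32: [48, 47, 72, 72]
t=33: [110, 111, 112, 110]
t=34: [65, 61, 62, 65]
t=35: [63, 72, 73, 63]
t=36: [102, 78, 79, 102]
t=37: [22, 20, 21, 22]
t=38: [98, 101, 102, 98]
t=39: [13, 3, 5, 13]
t=40: [25, 46, 49, 25]
t=41: [112, 115, 118, 112]
t=42: [86, 73, 77, 86]
t=43: [65, 75, 49, 65]
t=44: [65, 59, 87, 65]
t=45: [61, 69, 74, 61]
t=46: [51, 67, 43, 51]
t=47: [67, 27, 27, 67]
t=48: [27, 67, 67, 27]
t=49: [67, 27, 27, 67]

Answer: 2
Key observation: The state at step 47, [67, 27, 27, 67], reappears at step 49 — and no state repeats earlier — so the cycle the system enters has period 2.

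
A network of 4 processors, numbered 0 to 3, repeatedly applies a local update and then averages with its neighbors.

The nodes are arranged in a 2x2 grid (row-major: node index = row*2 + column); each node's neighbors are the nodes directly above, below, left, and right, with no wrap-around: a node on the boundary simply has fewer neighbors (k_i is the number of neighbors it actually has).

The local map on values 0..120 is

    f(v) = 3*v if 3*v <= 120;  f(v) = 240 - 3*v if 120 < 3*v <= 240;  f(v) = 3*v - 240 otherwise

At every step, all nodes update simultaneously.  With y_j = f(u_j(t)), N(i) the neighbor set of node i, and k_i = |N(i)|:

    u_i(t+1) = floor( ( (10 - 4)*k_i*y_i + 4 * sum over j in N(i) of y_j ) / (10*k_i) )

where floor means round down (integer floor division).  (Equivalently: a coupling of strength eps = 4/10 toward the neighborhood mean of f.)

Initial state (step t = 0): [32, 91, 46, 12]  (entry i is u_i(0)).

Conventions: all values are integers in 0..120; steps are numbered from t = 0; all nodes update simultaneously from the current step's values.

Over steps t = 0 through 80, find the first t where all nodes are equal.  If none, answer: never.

Answer: 29
Key observation: Synchronization is absorbing here: once all nodes are equal they stay equal, and step 29 is the first all-equal step.

Derivation:
t=0: [32, 91, 46, 12]  (not all equal)
t=1: [84, 46, 87, 48]  (not all equal)
t=2: [31, 82, 34, 82]  (not all equal)
t=3: [77, 23, 81, 25]  (not all equal)
t=4: [19, 58, 18, 59]  (not all equal)
t=5: [58, 63, 56, 61]  (not all equal)
t=6: [64, 55, 67, 58]  (not all equal)
t=7: [51, 67, 46, 62]  (not all equal)
t=8: [80, 51, 89, 60]  (not all equal)
t=9: [22, 64, 28, 58]  (not all equal)
t=10: [66, 55, 76, 66]  (not all equal)
t=11: [42, 61, 24, 42]  (not all equal)
t=12: [94, 79, 88, 94]  (not all equal)
t=13: [30, 18, 31, 30]  (not all equal)
t=14: [83, 68, 91, 83]  (not all equal)
t=15: [19, 25, 23, 19]  (not all equal)
t=16: [63, 67, 64, 63]  (not all equal)
t=17: [48, 43, 49, 48]  (not all equal)
t=18: [98, 105, 94, 98]  (not all equal)
t=19: [55, 66, 46, 55]  (not all equal)
t=20: [73, 55, 91, 73]  (not all equal)
t=21: [34, 53, 28, 34]  (not all equal)
t=22: [94, 89, 91, 94]  (not all equal)
t=23: [37, 33, 36, 37]  (not all equal)
t=24: [108, 103, 109, 108]  (not all equal)
t=25: [81, 75, 85, 81]  (not all equal)
t=26: [7, 10, 10, 7]  (not all equal)
t=27: [24, 26, 26, 24]  (not all equal)
t=28: [74, 75, 75, 74]  (not all equal)
t=29: [16, 16, 16, 16]  (all equal)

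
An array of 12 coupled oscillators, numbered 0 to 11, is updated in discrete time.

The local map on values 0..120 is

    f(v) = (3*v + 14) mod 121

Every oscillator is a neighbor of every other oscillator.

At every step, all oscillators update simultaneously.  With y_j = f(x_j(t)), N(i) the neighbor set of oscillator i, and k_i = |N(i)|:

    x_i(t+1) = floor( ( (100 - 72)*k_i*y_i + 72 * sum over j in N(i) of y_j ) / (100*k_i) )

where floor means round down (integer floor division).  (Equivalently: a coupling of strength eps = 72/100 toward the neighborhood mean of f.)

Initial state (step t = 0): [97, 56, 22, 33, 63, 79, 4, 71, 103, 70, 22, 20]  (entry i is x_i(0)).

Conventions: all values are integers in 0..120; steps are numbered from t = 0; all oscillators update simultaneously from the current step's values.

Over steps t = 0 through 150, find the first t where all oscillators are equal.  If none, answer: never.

Answer: never
Key observation: The state at step 13 reappears at step 18 — the system is in a cycle of period 5 from step 13 on.  No step 0..18 is synchronized, and the cycle repeats forever, so no step up to 150 (or ever) has all oscillators equal.

Derivation:
t=0: [97, 56, 22, 33, 63, 79, 4, 71, 103, 70, 22, 20]  (not all equal)
t=1: [70, 70, 74, 81, 75, 59, 63, 80, 74, 79, 74, 73]  (not all equal)
t=2: [85, 85, 88, 66, 88, 78, 81, 66, 88, 65, 88, 87]  (not all equal)
t=3: [39, 39, 41, 53, 41, 35, 37, 53, 41, 53, 41, 41]  (not all equal)
t=4: [26, 26, 28, 35, 28, 50, 25, 35, 28, 35, 28, 28]  (not all equal)
t=5: [95, 95, 97, 101, 97, 85, 95, 101, 97, 101, 97, 97]  (not all equal)
t=6: [60, 60, 61, 64, 61, 54, 60, 64, 61, 64, 61, 61]  (not all equal)
t=7: [75, 75, 75, 77, 75, 71, 75, 77, 75, 77, 75, 75]  (not all equal)
t=8: [94, 94, 94, 69, 94, 92, 94, 69, 94, 69, 94, 94]  (not all equal)
t=9: [62, 62, 62, 72, 62, 61, 62, 72, 62, 72, 62, 62]  (not all equal)
t=10: [84, 84, 84, 91, 84, 84, 84, 91, 84, 91, 84, 84]  (not all equal)
t=11: [28, 28, 28, 32, 28, 28, 28, 32, 28, 32, 28, 28]  (not all equal)
t=12: [100, 100, 100, 102, 100, 100, 100, 102, 100, 102, 100, 100]  (not all equal)
t=13: [73, 73, 73, 74, 73, 73, 73, 74, 73, 74, 73, 73]  (not all equal)
t=14: [112, 112, 112, 113, 112, 112, 112, 113, 112, 113, 112, 112]  (not all equal)
t=15: [108, 108, 108, 109, 108, 108, 108, 109, 108, 109, 108, 108]  (not all equal)
t=16: [96, 96, 96, 97, 96, 96, 96, 97, 96, 97, 96, 96]  (not all equal)
t=17: [60, 60, 60, 61, 60, 60, 60, 61, 60, 61, 60, 60]  (not all equal)
t=18: [73, 73, 73, 74, 73, 73, 73, 74, 73, 74, 73, 73]  (not all equal)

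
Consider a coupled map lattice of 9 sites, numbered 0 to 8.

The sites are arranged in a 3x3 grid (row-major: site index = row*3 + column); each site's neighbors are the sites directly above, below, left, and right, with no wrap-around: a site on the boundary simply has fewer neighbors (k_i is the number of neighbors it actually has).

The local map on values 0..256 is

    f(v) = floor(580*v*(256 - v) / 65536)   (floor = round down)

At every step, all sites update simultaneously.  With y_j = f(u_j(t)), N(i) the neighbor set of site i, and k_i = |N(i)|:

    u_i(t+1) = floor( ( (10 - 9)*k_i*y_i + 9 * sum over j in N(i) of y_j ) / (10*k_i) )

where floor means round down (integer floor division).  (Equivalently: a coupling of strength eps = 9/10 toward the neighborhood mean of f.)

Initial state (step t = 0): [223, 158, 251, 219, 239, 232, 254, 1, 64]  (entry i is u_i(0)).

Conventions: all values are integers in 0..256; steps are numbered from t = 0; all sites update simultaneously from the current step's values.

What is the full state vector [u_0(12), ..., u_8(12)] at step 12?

Simulating step by step:
t=0: [223, 158, 251, 219, 239, 232, 254, 1, 64]
t=1: [100, 47, 84, 38, 61, 51, 33, 44, 33]
t=2: [85, 119, 92, 99, 85, 98, 76, 78, 84]
t=3: [139, 131, 139, 126, 134, 130, 128, 125, 129]
t=4: [143, 143, 143, 144, 144, 143, 144, 144, 144]
t=5: [142, 142, 143, 142, 142, 142, 142, 142, 142]
t=6: [143, 143, 143, 143, 143, 143, 143, 143, 143]
t=7: [143, 143, 143, 143, 143, 143, 143, 143, 143]
t=8: [143, 143, 143, 143, 143, 143, 143, 143, 143]
t=9: [143, 143, 143, 143, 143, 143, 143, 143, 143]
t=10: [143, 143, 143, 143, 143, 143, 143, 143, 143]
t=11: [143, 143, 143, 143, 143, 143, 143, 143, 143]
t=12: [143, 143, 143, 143, 143, 143, 143, 143, 143]

Answer: [143, 143, 143, 143, 143, 143, 143, 143, 143]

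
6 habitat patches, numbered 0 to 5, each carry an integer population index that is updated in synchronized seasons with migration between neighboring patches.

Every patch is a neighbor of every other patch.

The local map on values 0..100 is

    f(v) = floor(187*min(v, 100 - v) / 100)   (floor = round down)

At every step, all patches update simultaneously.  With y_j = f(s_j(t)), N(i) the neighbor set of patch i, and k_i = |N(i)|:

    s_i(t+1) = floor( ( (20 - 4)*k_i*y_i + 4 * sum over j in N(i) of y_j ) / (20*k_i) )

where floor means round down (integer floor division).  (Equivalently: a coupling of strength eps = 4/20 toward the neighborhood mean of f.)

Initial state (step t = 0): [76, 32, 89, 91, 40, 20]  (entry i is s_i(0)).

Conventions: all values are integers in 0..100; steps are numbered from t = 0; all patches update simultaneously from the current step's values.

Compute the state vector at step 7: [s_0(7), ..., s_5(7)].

Answer: [53, 33, 51, 74, 66, 29]

Derivation:
t=0: [76, 32, 89, 91, 40, 20]
t=1: [43, 54, 25, 22, 66, 38]
t=2: [76, 80, 50, 46, 63, 69]
t=3: [48, 43, 86, 80, 67, 58]
t=4: [82, 75, 34, 42, 61, 74]
t=5: [38, 48, 61, 72, 68, 50]
t=6: [71, 85, 72, 56, 62, 88]
t=7: [53, 33, 51, 74, 66, 29]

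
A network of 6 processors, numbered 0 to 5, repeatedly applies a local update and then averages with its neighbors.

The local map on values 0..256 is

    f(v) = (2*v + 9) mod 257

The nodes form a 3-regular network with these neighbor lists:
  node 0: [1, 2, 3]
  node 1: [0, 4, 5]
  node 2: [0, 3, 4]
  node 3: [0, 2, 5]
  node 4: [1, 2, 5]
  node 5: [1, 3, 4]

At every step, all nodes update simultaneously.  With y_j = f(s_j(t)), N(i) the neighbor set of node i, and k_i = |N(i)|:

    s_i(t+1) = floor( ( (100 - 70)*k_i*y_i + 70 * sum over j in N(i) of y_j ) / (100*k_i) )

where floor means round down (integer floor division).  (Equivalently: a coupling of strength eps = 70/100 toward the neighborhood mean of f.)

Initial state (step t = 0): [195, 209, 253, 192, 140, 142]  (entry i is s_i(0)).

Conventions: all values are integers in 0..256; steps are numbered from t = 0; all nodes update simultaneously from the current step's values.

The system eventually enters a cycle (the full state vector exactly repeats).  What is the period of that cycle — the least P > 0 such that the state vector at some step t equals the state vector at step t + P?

Answer: 16
Key observation: The state at step 13, [61, 58, 61, 61, 58, 58], reappears at step 29 — and no state repeats earlier — so the cycle the system enters has period 16.

Derivation:
t=0: [195, 209, 253, 192, 140, 142]
t=1: [114, 100, 72, 82, 57, 89]
t=2: [195, 190, 170, 186, 165, 173]
t=3: [123, 114, 108, 114, 99, 108]
t=4: [239, 231, 230, 235, 222, 226]
t=5: [220, 211, 214, 217, 205, 208]
t=6: [183, 174, 180, 181, 170, 172]
t=7: [111, 101, 109, 110, 99, 100]
t=8: [224, 214, 223, 224, 213, 213]
t=9: [194, 183, 194, 194, 183, 183]
t=10: [134, 123, 134, 134, 123, 123]
t=11: [74, 200, 74, 74, 200, 200]
t=12: [155, 153, 155, 155, 153, 153]
t=13: [61, 58, 61, 61, 58, 58]
t=14: [129, 126, 129, 129, 126, 126]
t=15: [8, 5, 8, 8, 5, 5]
t=16: [23, 20, 23, 23, 20, 20]
t=17: [53, 50, 53, 53, 50, 50]
t=18: [113, 110, 113, 113, 110, 110]
t=19: [233, 230, 233, 233, 230, 230]
t=20: [216, 213, 216, 216, 213, 213]
t=21: [182, 179, 182, 182, 179, 179]
t=22: [114, 111, 114, 114, 111, 111]
t=23: [235, 232, 235, 235, 232, 232]
t=24: [220, 217, 220, 220, 217, 217]
t=25: [190, 187, 190, 190, 187, 187]
t=26: [130, 127, 130, 130, 127, 127]
t=27: [10, 7, 10, 10, 7, 7]
t=28: [27, 24, 27, 27, 24, 24]
t=29: [61, 58, 61, 61, 58, 58]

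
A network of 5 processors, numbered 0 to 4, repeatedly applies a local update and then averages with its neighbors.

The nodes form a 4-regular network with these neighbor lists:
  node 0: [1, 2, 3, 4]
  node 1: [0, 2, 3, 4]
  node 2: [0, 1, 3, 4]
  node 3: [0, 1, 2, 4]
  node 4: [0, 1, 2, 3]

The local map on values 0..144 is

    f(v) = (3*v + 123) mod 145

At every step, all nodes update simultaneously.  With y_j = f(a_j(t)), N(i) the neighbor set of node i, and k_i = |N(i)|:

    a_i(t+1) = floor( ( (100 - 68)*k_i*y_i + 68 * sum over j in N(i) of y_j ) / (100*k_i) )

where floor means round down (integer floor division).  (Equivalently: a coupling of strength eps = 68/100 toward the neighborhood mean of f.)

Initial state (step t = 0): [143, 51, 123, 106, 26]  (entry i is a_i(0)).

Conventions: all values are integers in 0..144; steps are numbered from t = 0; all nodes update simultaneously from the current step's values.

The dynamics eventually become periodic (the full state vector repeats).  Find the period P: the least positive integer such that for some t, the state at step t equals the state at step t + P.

Answer: 4
Key observation: The state at step 5, [69, 69, 69, 69, 69], reappears at step 9 — and no state repeats earlier — so the cycle the system enters has period 4.

Derivation:
t=0: [143, 51, 123, 106, 26]
t=1: [79, 82, 70, 63, 70]
t=2: [54, 55, 50, 46, 50]
t=3: [132, 132, 130, 128, 130]
t=4: [79, 79, 79, 78, 79]
t=5: [69, 69, 69, 69, 69]
t=6: [40, 40, 40, 40, 40]
t=7: [98, 98, 98, 98, 98]
t=8: [127, 127, 127, 127, 127]
t=9: [69, 69, 69, 69, 69]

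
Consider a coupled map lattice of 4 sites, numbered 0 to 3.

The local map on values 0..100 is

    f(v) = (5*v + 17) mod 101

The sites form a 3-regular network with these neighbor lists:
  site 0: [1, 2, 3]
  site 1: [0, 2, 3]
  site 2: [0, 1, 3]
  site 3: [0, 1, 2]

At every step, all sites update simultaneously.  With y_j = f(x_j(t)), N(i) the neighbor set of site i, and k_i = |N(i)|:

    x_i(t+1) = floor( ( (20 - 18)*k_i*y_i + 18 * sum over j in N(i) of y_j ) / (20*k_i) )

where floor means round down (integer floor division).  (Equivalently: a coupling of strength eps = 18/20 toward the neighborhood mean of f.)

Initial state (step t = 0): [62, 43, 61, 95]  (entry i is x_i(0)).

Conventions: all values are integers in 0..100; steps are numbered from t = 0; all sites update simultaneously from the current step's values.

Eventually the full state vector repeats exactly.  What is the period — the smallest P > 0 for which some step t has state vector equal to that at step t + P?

Simulating step by step:
t=0: [62, 43, 61, 95]
t=1: [43, 42, 44, 30]
t=2: [40, 41, 39, 33]
t=3: [34, 33, 35, 21]
t=4: [66, 67, 65, 79]
t=5: [33, 32, 34, 40]
t=6: [61, 62, 60, 74]
t=7: [38, 37, 39, 25]
t=8: [15, 16, 14, 8]
t=9: [81, 80, 82, 88]
t=10: [28, 29, 27, 21]
t=11: [45, 44, 46, 52]
t=12: [50, 51, 49, 43]
t=13: [54, 53, 55, 61]
t=14: [65, 66, 64, 78]
t=15: [28, 27, 29, 35]
t=16: [66, 67, 65, 59]
t=17: [33, 32, 34, 40]

Answer: 12
Key observation: The state at step 5, [33, 32, 34, 40], reappears at step 17 — and no state repeats earlier — so the cycle the system enters has period 12.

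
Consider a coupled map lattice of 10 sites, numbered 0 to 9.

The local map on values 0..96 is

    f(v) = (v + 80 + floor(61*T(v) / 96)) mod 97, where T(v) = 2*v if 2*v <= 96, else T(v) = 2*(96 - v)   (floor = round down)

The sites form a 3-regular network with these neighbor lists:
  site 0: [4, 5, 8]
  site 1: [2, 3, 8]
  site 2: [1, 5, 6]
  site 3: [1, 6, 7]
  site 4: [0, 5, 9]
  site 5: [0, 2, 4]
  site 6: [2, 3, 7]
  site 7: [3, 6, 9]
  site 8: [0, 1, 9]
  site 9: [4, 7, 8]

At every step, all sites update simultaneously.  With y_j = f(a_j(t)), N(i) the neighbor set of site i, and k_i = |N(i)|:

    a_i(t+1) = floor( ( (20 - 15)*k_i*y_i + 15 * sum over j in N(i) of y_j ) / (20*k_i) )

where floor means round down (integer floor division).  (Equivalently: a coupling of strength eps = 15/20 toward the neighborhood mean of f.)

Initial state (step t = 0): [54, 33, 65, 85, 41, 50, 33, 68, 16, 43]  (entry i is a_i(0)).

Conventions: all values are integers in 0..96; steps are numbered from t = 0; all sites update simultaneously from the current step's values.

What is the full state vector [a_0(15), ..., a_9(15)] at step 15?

Simulating step by step:
t=0: [54, 33, 65, 85, 41, 50, 33, 68, 16, 43]
t=1: [69, 61, 73, 70, 84, 86, 77, 76, 61, 65]
t=2: [84, 86, 84, 85, 84, 83, 84, 85, 87, 85]
t=3: [81, 81, 81, 81, 81, 82, 81, 81, 81, 81]
t=4: [82, 83, 82, 83, 82, 82, 83, 83, 83, 83]
t=5: [82, 82, 82, 82, 82, 82, 82, 82, 82, 82]
t=6: [82, 82, 82, 82, 82, 82, 82, 82, 82, 82]
t=7: [82, 82, 82, 82, 82, 82, 82, 82, 82, 82]
t=8: [82, 82, 82, 82, 82, 82, 82, 82, 82, 82]
t=9: [82, 82, 82, 82, 82, 82, 82, 82, 82, 82]
t=10: [82, 82, 82, 82, 82, 82, 82, 82, 82, 82]
t=11: [82, 82, 82, 82, 82, 82, 82, 82, 82, 82]
t=12: [82, 82, 82, 82, 82, 82, 82, 82, 82, 82]
t=13: [82, 82, 82, 82, 82, 82, 82, 82, 82, 82]
t=14: [82, 82, 82, 82, 82, 82, 82, 82, 82, 82]
t=15: [82, 82, 82, 82, 82, 82, 82, 82, 82, 82]

Answer: [82, 82, 82, 82, 82, 82, 82, 82, 82, 82]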